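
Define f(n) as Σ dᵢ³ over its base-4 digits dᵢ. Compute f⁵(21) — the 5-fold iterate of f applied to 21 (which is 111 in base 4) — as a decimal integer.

9

21 = (1,1,1)_4 → 1³ + 1³ + 1³ = 1 + 1 + 1 = 3
3 = (3)_4 → 3³ = 27
27 = (1,2,3)_4 → 1³ + 2³ + 3³ = 1 + 8 + 27 = 36
36 = (2,1,0)_4 → 2³ + 1³ + 0³ = 8 + 1 + 0 = 9
9 = (2,1)_4 → 2³ + 1³ = 8 + 1 = 9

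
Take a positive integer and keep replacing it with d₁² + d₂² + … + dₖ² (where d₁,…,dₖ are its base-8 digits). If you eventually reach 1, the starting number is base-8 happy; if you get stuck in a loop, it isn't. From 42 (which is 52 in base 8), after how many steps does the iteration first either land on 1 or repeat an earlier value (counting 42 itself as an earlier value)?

42 = (5,2)_8 → 29
29 = (3,5)_8 → 34
34 = (4,2)_8 → 20
20 = (2,4)_8 → 20  — 20 repeats.
That took 4 steps.

4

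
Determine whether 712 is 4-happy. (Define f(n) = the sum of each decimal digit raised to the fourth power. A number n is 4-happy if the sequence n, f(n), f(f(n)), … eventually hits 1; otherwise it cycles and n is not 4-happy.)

not 4-happy

712 → 2418
2418 → 4369
4369 → 8194
8194 → 10914
10914 → 6819
6819 → 11954
11954 → 7444
7444 → 3169
3169 → 7939
7939 → 15604
15604 → 2178
2178 → 6514
6514 → 2178  — 2178 already seen; the sequence cycles without reaching 1.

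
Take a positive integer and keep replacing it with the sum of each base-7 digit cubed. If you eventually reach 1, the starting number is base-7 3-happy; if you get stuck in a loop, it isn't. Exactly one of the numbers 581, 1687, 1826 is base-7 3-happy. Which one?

581: 581 → 281 → 251 → 341 → 557 → 137 → 197 → 65 → 17 → 35 → 125 → 251  — repeats 251 (not base-7 3-happy)
1687: 1687 → 307 → 433 → 343 → 1  — reaches 1 (base-7 3-happy)
1826: 1826 → 350 → 2 → 8 → 2  — repeats 2 (not base-7 3-happy)

1687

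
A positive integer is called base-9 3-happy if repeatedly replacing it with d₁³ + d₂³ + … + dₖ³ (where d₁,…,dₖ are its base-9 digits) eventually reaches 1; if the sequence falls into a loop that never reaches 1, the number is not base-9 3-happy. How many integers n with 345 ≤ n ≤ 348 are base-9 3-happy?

1

345: 345 → 99 → 9 → 1  — base-9 3-happy
346: 346 → 136 → 218 → 232 → 694 → 638 → 1198 → 470 → 476 → 980 → 540 → 432 → 152 → 856 → 128 → 134 → 638  — not base-9 3-happy
347: 347 → 197 → 547 → 775 → 127 → 127  — not base-9 3-happy
348: 348 → 288 → 152 → 856 → 128 → 134 → 638 → 1198 → 470 → 476 → 980 → 540 → 432 → 152  — not base-9 3-happy
base-9 3-happy: 345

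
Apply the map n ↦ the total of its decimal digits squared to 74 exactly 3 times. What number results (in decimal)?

37

74 → 7² + 4² = 65
65 → 6² + 5² = 61
61 → 6² + 1² = 37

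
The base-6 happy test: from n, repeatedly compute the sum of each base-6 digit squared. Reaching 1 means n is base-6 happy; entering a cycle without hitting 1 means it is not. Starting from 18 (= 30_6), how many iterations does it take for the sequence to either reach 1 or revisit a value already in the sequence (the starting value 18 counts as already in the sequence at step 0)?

11

18 = (3,0)_6 → 9
9 = (1,3)_6 → 10
10 = (1,4)_6 → 17
17 = (2,5)_6 → 29
29 = (4,5)_6 → 41
41 = (1,0,5)_6 → 26
26 = (4,2)_6 → 20
20 = (3,2)_6 → 13
13 = (2,1)_6 → 5
5 = (5)_6 → 25
25 = (4,1)_6 → 17  — 17 repeats.
That took 11 steps.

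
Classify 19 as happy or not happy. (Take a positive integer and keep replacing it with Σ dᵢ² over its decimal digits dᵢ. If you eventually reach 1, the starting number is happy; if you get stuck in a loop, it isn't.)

happy

19 → 1² + 9² = 82
82 → 8² + 2² = 68
68 → 6² + 8² = 100
100 → 1² + 0² + 0² = 1  — reached 1.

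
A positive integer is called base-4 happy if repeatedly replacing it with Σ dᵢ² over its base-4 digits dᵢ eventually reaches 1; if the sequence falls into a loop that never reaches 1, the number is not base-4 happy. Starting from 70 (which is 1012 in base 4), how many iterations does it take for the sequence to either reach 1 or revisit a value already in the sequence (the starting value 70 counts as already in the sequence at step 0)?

5

70 = (1,0,1,2)_4 → 1² + 0² + 1² + 2² = 1 + 0 + 1 + 4 = 6
6 = (1,2)_4 → 1² + 2² = 1 + 4 = 5
5 = (1,1)_4 → 1² + 1² = 1 + 1 = 2
2 = (2)_4 → 2² = 4
4 = (1,0)_4 → 1² + 0² = 1 + 0 = 1  — reached 1.
That took 5 steps.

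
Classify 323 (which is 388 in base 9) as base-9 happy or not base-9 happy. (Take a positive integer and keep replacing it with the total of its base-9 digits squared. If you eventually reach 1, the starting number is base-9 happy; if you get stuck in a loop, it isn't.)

323 = (3,8,8)_9 → 3² + 8² + 8² = 137
137 = (1,6,2)_9 → 1² + 6² + 2² = 41
41 = (4,5)_9 → 4² + 5² = 41  — 41 already seen; the sequence cycles without reaching 1.

not base-9 happy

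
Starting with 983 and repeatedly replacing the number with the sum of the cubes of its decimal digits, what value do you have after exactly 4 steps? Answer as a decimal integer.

983 → 9³ + 8³ + 3³ = 1268
1268 → 1³ + 2³ + 6³ + 8³ = 737
737 → 7³ + 3³ + 7³ = 713
713 → 7³ + 1³ + 3³ = 371

371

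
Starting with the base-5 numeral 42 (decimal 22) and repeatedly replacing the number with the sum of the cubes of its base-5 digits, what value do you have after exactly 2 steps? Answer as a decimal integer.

22 = (4,2)_5 → 4³ + 2³ = 72
72 = (2,4,2)_5 → 2³ + 4³ + 2³ = 80

80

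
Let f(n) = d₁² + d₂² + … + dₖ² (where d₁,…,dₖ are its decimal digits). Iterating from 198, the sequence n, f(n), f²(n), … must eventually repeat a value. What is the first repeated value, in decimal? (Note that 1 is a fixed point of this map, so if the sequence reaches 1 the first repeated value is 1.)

89

198 → 1² + 9² + 8² = 146
146 → 1² + 4² + 6² = 53
53 → 5² + 3² = 34
34 → 3² + 4² = 25
25 → 2² + 5² = 29
29 → 2² + 9² = 85
85 → 8² + 5² = 89
89 → 8² + 9² = 145
145 → 1² + 4² + 5² = 42
42 → 4² + 2² = 20
20 → 2² + 0² = 4
4 → 4² = 16
16 → 1² + 6² = 37
37 → 3² + 7² = 58
58 → 5² + 8² = 89  — 89 already appeared earlier.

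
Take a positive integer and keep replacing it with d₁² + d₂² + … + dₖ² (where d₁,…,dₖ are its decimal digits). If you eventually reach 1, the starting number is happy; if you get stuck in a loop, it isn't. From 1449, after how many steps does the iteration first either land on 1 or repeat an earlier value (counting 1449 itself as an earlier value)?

1449 → 1² + 4² + 4² + 9² = 1 + 16 + 16 + 81 = 114
114 → 1² + 1² + 4² = 1 + 1 + 16 = 18
18 → 1² + 8² = 1 + 64 = 65
65 → 6² + 5² = 36 + 25 = 61
61 → 6² + 1² = 36 + 1 = 37
37 → 3² + 7² = 9 + 49 = 58
58 → 5² + 8² = 25 + 64 = 89
89 → 8² + 9² = 64 + 81 = 145
145 → 1² + 4² + 5² = 1 + 16 + 25 = 42
42 → 4² + 2² = 16 + 4 = 20
20 → 2² + 0² = 4 + 0 = 4
4 → 4² = 16
16 → 1² + 6² = 1 + 36 = 37  — 37 repeats.
That took 13 steps.

13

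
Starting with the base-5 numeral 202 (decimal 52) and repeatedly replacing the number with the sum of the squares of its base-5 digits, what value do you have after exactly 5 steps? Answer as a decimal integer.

10

52 = (2,0,2)_5 → 2² + 0² + 2² = 4 + 0 + 4 = 8
8 = (1,3)_5 → 1² + 3² = 1 + 9 = 10
10 = (2,0)_5 → 2² + 0² = 4 + 0 = 4
4 = (4)_5 → 4² = 16
16 = (3,1)_5 → 3² + 1² = 9 + 1 = 10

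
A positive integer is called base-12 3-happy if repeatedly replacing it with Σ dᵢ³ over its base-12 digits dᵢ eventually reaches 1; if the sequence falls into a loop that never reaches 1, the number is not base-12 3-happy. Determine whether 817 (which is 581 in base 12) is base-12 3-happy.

817 = (5,8,1)_12 → 5³ + 8³ + 1³ = 638
638 = (4,5,2)_12 → 4³ + 5³ + 2³ = 197
197 = (1,4,5)_12 → 1³ + 4³ + 5³ = 190
190 = (1,3,10)_12 → 1³ + 3³ + 10³ = 1028
1028 = (7,1,8)_12 → 7³ + 1³ + 8³ = 856
856 = (5,11,4)_12 → 5³ + 11³ + 4³ = 1520
1520 = (10,6,8)_12 → 10³ + 6³ + 8³ = 1728
1728 = (1,0,0,0)_12 → 1³ + 0³ + 0³ + 0³ = 1  — reached 1.

base-12 3-happy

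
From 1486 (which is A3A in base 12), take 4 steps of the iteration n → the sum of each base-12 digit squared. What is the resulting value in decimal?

5

1486 = (10,3,10)_12 → 209
209 = (1,5,5)_12 → 51
51 = (4,3)_12 → 25
25 = (2,1)_12 → 5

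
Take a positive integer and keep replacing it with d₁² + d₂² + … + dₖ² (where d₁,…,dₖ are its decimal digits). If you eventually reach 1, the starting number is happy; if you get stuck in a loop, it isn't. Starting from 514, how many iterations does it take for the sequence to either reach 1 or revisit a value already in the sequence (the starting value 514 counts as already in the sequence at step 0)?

514 → 5² + 1² + 4² = 42
42 → 4² + 2² = 20
20 → 2² + 0² = 4
4 → 4² = 16
16 → 1² + 6² = 37
37 → 3² + 7² = 58
58 → 5² + 8² = 89
89 → 8² + 9² = 145
145 → 1² + 4² + 5² = 42  — 42 repeats.
That took 9 steps.

9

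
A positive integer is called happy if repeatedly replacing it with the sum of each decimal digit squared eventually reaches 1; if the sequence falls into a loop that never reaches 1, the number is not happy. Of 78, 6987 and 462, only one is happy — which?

78: 78 → 113 → 11 → 2 → 4 → 16 → 37 → 58 → 89 → 145 → 42 → 20 → 4  — repeats 4 (not happy)
6987: 6987 → 230 → 13 → 10 → 1  — reaches 1 (happy)
462: 462 → 56 → 61 → 37 → 58 → 89 → 145 → 42 → 20 → 4 → 16 → 37  — repeats 37 (not happy)

6987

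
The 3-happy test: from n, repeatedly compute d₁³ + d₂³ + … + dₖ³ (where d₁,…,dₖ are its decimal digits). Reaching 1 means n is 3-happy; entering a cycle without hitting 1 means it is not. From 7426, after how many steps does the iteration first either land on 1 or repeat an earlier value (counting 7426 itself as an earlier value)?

7426 → 7³ + 4³ + 2³ + 6³ = 631
631 → 6³ + 3³ + 1³ = 244
244 → 2³ + 4³ + 4³ = 136
136 → 1³ + 3³ + 6³ = 244  — 244 repeats.
That took 4 steps.

4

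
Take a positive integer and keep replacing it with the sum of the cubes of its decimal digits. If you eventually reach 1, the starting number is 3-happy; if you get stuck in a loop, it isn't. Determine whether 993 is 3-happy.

993 → 9³ + 9³ + 3³ = 1485
1485 → 1³ + 4³ + 8³ + 5³ = 702
702 → 7³ + 0³ + 2³ = 351
351 → 3³ + 5³ + 1³ = 153
153 → 1³ + 5³ + 3³ = 153  — 153 already seen; the sequence cycles without reaching 1.

not 3-happy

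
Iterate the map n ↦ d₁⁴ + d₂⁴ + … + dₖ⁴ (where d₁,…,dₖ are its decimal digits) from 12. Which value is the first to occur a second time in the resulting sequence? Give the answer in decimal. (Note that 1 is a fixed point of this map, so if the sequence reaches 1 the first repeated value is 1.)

8208

12 → 1⁴ + 2⁴ = 1 + 16 = 17
17 → 1⁴ + 7⁴ = 1 + 2401 = 2402
2402 → 2⁴ + 4⁴ + 0⁴ + 2⁴ = 16 + 256 + 0 + 16 = 288
288 → 2⁴ + 8⁴ + 8⁴ = 16 + 4096 + 4096 = 8208
8208 → 8⁴ + 2⁴ + 0⁴ + 8⁴ = 4096 + 16 + 0 + 4096 = 8208  — 8208 already appeared earlier.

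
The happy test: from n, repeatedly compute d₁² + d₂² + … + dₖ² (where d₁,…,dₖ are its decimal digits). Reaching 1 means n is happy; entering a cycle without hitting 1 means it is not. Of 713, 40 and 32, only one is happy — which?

713: 713 → 59 → 106 → 37 → 58 → 89 → 145 → 42 → 20 → 4 → 16 → 37  — repeats 37 (not happy)
40: 40 → 16 → 37 → 58 → 89 → 145 → 42 → 20 → 4 → 16  — repeats 16 (not happy)
32: 32 → 13 → 10 → 1  — reaches 1 (happy)

32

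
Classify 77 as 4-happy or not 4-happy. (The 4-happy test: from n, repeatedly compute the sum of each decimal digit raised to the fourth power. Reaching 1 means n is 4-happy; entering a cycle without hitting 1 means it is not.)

not 4-happy

77 → 4802
4802 → 4368
4368 → 5729
5729 → 9603
9603 → 7938
7938 → 13139
13139 → 6725
6725 → 4338
4338 → 4514
4514 → 1138
1138 → 4179
4179 → 9219
9219 → 13139  — 13139 already seen; the sequence cycles without reaching 1.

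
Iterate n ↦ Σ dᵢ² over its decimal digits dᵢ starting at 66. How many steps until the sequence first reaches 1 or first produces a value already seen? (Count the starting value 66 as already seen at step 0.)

66 → 6² + 6² = 36 + 36 = 72
72 → 7² + 2² = 49 + 4 = 53
53 → 5² + 3² = 25 + 9 = 34
34 → 3² + 4² = 9 + 16 = 25
25 → 2² + 5² = 4 + 25 = 29
29 → 2² + 9² = 4 + 81 = 85
85 → 8² + 5² = 64 + 25 = 89
89 → 8² + 9² = 64 + 81 = 145
145 → 1² + 4² + 5² = 1 + 16 + 25 = 42
42 → 4² + 2² = 16 + 4 = 20
20 → 2² + 0² = 4 + 0 = 4
4 → 4² = 16
16 → 1² + 6² = 1 + 36 = 37
37 → 3² + 7² = 9 + 49 = 58
58 → 5² + 8² = 25 + 64 = 89  — 89 repeats.
That took 15 steps.

15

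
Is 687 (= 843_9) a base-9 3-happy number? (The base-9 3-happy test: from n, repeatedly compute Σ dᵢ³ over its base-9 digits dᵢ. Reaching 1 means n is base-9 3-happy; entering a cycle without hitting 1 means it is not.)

not base-9 3-happy

687 = (8,4,3)_9 → 8³ + 4³ + 3³ = 603
603 = (7,4,0)_9 → 7³ + 4³ + 0³ = 407
407 = (5,0,2)_9 → 5³ + 0³ + 2³ = 133
133 = (1,5,7)_9 → 1³ + 5³ + 7³ = 469
469 = (5,7,1)_9 → 5³ + 7³ + 1³ = 469  — 469 already seen; the sequence cycles without reaching 1.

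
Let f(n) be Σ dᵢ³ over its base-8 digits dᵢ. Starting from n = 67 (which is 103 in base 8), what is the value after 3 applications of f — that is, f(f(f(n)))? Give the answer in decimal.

67 = (1,0,3)_8 → 1³ + 0³ + 3³ = 1 + 0 + 27 = 28
28 = (3,4)_8 → 3³ + 4³ = 27 + 64 = 91
91 = (1,3,3)_8 → 1³ + 3³ + 3³ = 1 + 27 + 27 = 55

55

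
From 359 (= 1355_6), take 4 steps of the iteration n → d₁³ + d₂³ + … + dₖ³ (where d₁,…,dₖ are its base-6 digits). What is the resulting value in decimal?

72

359 = (1,3,5,5)_6 → 1³ + 3³ + 5³ + 5³ = 278
278 = (1,1,4,2)_6 → 1³ + 1³ + 4³ + 2³ = 74
74 = (2,0,2)_6 → 2³ + 0³ + 2³ = 16
16 = (2,4)_6 → 2³ + 4³ = 72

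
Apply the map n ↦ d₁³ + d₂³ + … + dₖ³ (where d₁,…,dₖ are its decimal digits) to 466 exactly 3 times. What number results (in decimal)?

466 → 4³ + 6³ + 6³ = 496
496 → 4³ + 9³ + 6³ = 1009
1009 → 1³ + 0³ + 0³ + 9³ = 730

730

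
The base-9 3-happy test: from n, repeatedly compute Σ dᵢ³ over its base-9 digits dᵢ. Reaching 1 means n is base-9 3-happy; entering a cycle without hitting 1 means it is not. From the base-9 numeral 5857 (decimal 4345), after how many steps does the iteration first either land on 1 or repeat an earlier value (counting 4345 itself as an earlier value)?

4345 = (5,8,5,7)_9 → 5³ + 8³ + 5³ + 7³ = 125 + 512 + 125 + 343 = 1105
1105 = (1,4,5,7)_9 → 1³ + 4³ + 5³ + 7³ = 1 + 64 + 125 + 343 = 533
533 = (6,5,2)_9 → 6³ + 5³ + 2³ = 216 + 125 + 8 = 349
349 = (4,2,7)_9 → 4³ + 2³ + 7³ = 64 + 8 + 343 = 415
415 = (5,1,1)_9 → 5³ + 1³ + 1³ = 125 + 1 + 1 = 127
127 = (1,5,1)_9 → 1³ + 5³ + 1³ = 1 + 125 + 1 = 127  — 127 repeats.
That took 6 steps.

6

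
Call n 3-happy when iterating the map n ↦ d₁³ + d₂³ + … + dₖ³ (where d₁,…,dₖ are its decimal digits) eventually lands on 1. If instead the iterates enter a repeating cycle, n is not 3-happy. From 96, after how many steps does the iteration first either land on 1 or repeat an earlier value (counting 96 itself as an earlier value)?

96 → 945
945 → 918
918 → 1242
1242 → 81
81 → 513
513 → 153
153 → 153  — 153 repeats.
That took 7 steps.

7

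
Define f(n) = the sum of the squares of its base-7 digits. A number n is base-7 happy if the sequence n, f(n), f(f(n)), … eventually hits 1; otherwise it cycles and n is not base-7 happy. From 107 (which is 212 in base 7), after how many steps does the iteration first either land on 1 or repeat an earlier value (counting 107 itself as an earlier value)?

4

107 = (2,1,2)_7 → 9
9 = (1,2)_7 → 5
5 = (5)_7 → 25
25 = (3,4)_7 → 25  — 25 repeats.
That took 4 steps.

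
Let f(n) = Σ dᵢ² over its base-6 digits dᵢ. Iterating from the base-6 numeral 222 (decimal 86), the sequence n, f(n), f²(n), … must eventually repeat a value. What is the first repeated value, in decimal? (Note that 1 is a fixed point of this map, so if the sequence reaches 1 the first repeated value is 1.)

86 = (2,2,2)_6 → 2² + 2² + 2² = 12
12 = (2,0)_6 → 2² + 0² = 4
4 = (4)_6 → 4² = 16
16 = (2,4)_6 → 2² + 4² = 20
20 = (3,2)_6 → 3² + 2² = 13
13 = (2,1)_6 → 2² + 1² = 5
5 = (5)_6 → 5² = 25
25 = (4,1)_6 → 4² + 1² = 17
17 = (2,5)_6 → 2² + 5² = 29
29 = (4,5)_6 → 4² + 5² = 41
41 = (1,0,5)_6 → 1² + 0² + 5² = 26
26 = (4,2)_6 → 4² + 2² = 20  — 20 already appeared earlier.

20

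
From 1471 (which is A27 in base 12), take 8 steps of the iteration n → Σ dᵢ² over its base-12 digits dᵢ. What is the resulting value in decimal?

1471 = (10,2,7)_12 → 10² + 2² + 7² = 100 + 4 + 49 = 153
153 = (1,0,9)_12 → 1² + 0² + 9² = 1 + 0 + 81 = 82
82 = (6,10)_12 → 6² + 10² = 36 + 100 = 136
136 = (11,4)_12 → 11² + 4² = 121 + 16 = 137
137 = (11,5)_12 → 11² + 5² = 121 + 25 = 146
146 = (1,0,2)_12 → 1² + 0² + 2² = 1 + 0 + 4 = 5
5 = (5)_12 → 5² = 25
25 = (2,1)_12 → 2² + 1² = 4 + 1 = 5

5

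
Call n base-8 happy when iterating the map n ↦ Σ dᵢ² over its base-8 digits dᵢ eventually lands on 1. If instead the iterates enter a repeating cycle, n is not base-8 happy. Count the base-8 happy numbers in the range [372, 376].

2

372: 372 → 77 → 27 → 18 → 8 → 1  (reaches 1)
373: 373 → 86 → 41 → 26 → 13 → 26  (repeats 26)
374: 374 → 97 → 18 → 8 → 1  (reaches 1)
375: 375 → 110 → 62 → 85 → 30 → 45 → 50 → 40 → 25 → 10 → 5 → 25  (repeats 25)
376: 376 → 74 → 6 → 36 → 32 → 16 → 4 → 16  (repeats 16)
base-8 happy: 372, 374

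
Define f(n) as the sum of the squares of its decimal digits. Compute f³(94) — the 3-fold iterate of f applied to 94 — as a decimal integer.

10

94 → 9² + 4² = 81 + 16 = 97
97 → 9² + 7² = 81 + 49 = 130
130 → 1² + 3² + 0² = 1 + 9 + 0 = 10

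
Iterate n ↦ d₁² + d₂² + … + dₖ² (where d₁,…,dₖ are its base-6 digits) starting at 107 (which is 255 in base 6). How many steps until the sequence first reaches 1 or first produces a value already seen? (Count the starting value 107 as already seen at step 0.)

107 = (2,5,5)_6 → 2² + 5² + 5² = 4 + 25 + 25 = 54
54 = (1,3,0)_6 → 1² + 3² + 0² = 1 + 9 + 0 = 10
10 = (1,4)_6 → 1² + 4² = 1 + 16 = 17
17 = (2,5)_6 → 2² + 5² = 4 + 25 = 29
29 = (4,5)_6 → 4² + 5² = 16 + 25 = 41
41 = (1,0,5)_6 → 1² + 0² + 5² = 1 + 0 + 25 = 26
26 = (4,2)_6 → 4² + 2² = 16 + 4 = 20
20 = (3,2)_6 → 3² + 2² = 9 + 4 = 13
13 = (2,1)_6 → 2² + 1² = 4 + 1 = 5
5 = (5)_6 → 5² = 25
25 = (4,1)_6 → 4² + 1² = 16 + 1 = 17  — 17 repeats.
That took 11 steps.

11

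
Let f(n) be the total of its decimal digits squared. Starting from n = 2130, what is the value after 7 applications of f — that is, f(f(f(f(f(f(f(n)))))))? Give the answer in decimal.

89

2130 → 2² + 1² + 3² + 0² = 4 + 1 + 9 + 0 = 14
14 → 1² + 4² = 1 + 16 = 17
17 → 1² + 7² = 1 + 49 = 50
50 → 5² + 0² = 25 + 0 = 25
25 → 2² + 5² = 4 + 25 = 29
29 → 2² + 9² = 4 + 81 = 85
85 → 8² + 5² = 64 + 25 = 89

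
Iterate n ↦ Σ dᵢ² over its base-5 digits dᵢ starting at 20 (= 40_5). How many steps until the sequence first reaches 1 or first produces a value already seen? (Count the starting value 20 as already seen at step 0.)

4

20 = (4,0)_5 → 16
16 = (3,1)_5 → 10
10 = (2,0)_5 → 4
4 = (4)_5 → 16  — 16 repeats.
That took 4 steps.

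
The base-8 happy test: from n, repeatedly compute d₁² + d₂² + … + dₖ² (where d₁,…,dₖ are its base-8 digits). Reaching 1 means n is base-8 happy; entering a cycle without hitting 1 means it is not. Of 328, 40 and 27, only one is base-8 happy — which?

328: 328 → 26 → 13 → 26  — repeats 26 (not base-8 happy)
40: 40 → 25 → 10 → 5 → 25  — repeats 25 (not base-8 happy)
27: 27 → 18 → 8 → 1  — reaches 1 (base-8 happy)

27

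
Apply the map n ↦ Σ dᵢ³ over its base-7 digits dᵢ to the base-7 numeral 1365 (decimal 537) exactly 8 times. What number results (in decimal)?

537 = (1,3,6,5)_7 → 369
369 = (1,0,3,5)_7 → 153
153 = (3,0,6)_7 → 243
243 = (4,6,5)_7 → 405
405 = (1,1,1,6)_7 → 219
219 = (4,3,2)_7 → 99
99 = (2,0,1)_7 → 9
9 = (1,2)_7 → 9

9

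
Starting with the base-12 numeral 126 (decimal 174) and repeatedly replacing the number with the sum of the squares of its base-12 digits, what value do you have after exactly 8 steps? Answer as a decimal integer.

26

174 = (1,2,6)_12 → 1² + 2² + 6² = 41
41 = (3,5)_12 → 3² + 5² = 34
34 = (2,10)_12 → 2² + 10² = 104
104 = (8,8)_12 → 8² + 8² = 128
128 = (10,8)_12 → 10² + 8² = 164
164 = (1,1,8)_12 → 1² + 1² + 8² = 66
66 = (5,6)_12 → 5² + 6² = 61
61 = (5,1)_12 → 5² + 1² = 26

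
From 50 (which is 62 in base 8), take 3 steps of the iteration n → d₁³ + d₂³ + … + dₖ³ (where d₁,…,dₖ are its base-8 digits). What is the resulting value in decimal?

50 = (6,2)_8 → 6³ + 2³ = 224
224 = (3,4,0)_8 → 3³ + 4³ + 0³ = 91
91 = (1,3,3)_8 → 1³ + 3³ + 3³ = 55

55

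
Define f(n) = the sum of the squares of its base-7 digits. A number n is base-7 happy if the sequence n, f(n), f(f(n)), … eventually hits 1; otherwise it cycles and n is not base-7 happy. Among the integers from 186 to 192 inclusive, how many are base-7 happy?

186: 186 → 50 → 2 → 4 → 16 → 8 → 2  (repeats 2)
187: 187 → 59 → 11 → 17 → 13 → 37 → 29 → 17  (repeats 17)
188: 188 → 70 → 10 → 10  (repeats 10)
189: 189 → 45 → 45  (repeats 45)
190: 190 → 46 → 52 → 10 → 10  (repeats 10)
191: 191 → 49 → 1  (reaches 1)
192: 192 → 54 → 26 → 34 → 52 → 10 → 10  (repeats 10)
base-7 happy: 191

1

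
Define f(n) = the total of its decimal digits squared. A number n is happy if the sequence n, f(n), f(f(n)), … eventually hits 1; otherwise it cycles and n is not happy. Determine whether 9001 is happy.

9001 → 9² + 0² + 0² + 1² = 82
82 → 8² + 2² = 68
68 → 6² + 8² = 100
100 → 1² + 0² + 0² = 1  — reached 1.

happy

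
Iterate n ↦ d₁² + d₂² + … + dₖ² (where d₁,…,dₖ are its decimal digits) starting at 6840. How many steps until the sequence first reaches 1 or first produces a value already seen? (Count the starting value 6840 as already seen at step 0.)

6840 → 6² + 8² + 4² + 0² = 116
116 → 1² + 1² + 6² = 38
38 → 3² + 8² = 73
73 → 7² + 3² = 58
58 → 5² + 8² = 89
89 → 8² + 9² = 145
145 → 1² + 4² + 5² = 42
42 → 4² + 2² = 20
20 → 2² + 0² = 4
4 → 4² = 16
16 → 1² + 6² = 37
37 → 3² + 7² = 58  — 58 repeats.
That took 12 steps.

12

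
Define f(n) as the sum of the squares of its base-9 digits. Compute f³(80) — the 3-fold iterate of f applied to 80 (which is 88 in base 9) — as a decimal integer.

80 = (8,8)_9 → 8² + 8² = 64 + 64 = 128
128 = (1,5,2)_9 → 1² + 5² + 2² = 1 + 25 + 4 = 30
30 = (3,3)_9 → 3² + 3² = 9 + 9 = 18

18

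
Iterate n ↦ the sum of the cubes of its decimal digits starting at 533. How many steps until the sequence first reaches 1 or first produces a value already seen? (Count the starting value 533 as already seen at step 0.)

4

533 → 179
179 → 1073
1073 → 371
371 → 371  — 371 repeats.
That took 4 steps.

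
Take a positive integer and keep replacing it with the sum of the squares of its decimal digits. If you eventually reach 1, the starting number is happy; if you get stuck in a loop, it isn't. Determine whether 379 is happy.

379 → 3² + 7² + 9² = 9 + 49 + 81 = 139
139 → 1² + 3² + 9² = 1 + 9 + 81 = 91
91 → 9² + 1² = 81 + 1 = 82
82 → 8² + 2² = 64 + 4 = 68
68 → 6² + 8² = 36 + 64 = 100
100 → 1² + 0² + 0² = 1 + 0 + 0 = 1  — reached 1.

happy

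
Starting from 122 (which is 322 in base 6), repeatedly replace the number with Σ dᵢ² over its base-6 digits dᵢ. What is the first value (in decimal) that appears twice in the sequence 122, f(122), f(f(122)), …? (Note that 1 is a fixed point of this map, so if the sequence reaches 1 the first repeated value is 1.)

122 = (3,2,2)_6 → 17
17 = (2,5)_6 → 29
29 = (4,5)_6 → 41
41 = (1,0,5)_6 → 26
26 = (4,2)_6 → 20
20 = (3,2)_6 → 13
13 = (2,1)_6 → 5
5 = (5)_6 → 25
25 = (4,1)_6 → 17  — 17 already appeared earlier.

17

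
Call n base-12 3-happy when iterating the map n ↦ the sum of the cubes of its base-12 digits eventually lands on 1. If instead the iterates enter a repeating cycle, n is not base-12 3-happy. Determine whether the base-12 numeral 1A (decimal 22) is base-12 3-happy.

22 = (1,10)_12 → 1³ + 10³ = 1 + 1000 = 1001
1001 = (6,11,5)_12 → 6³ + 11³ + 5³ = 216 + 1331 + 125 = 1672
1672 = (11,7,4)_12 → 11³ + 7³ + 4³ = 1331 + 343 + 64 = 1738
1738 = (1,0,0,10)_12 → 1³ + 0³ + 0³ + 10³ = 1 + 0 + 0 + 1000 = 1001  — 1001 already seen; the sequence cycles without reaching 1.

not base-12 3-happy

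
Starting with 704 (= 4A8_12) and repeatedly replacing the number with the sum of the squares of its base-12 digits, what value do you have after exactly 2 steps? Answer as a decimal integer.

10

704 = (4,10,8)_12 → 4² + 10² + 8² = 16 + 100 + 64 = 180
180 = (1,3,0)_12 → 1² + 3² + 0² = 1 + 9 + 0 = 10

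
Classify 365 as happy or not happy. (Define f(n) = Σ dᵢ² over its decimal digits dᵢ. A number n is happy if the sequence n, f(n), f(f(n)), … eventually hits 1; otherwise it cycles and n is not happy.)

365 → 3² + 6² + 5² = 9 + 36 + 25 = 70
70 → 7² + 0² = 49 + 0 = 49
49 → 4² + 9² = 16 + 81 = 97
97 → 9² + 7² = 81 + 49 = 130
130 → 1² + 3² + 0² = 1 + 9 + 0 = 10
10 → 1² + 0² = 1 + 0 = 1  — reached 1.

happy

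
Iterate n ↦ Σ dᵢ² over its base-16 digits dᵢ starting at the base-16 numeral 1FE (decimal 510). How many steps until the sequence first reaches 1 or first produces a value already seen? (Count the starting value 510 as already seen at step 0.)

15

510 = (1,15,14)_16 → 1² + 15² + 14² = 1 + 225 + 196 = 422
422 = (1,10,6)_16 → 1² + 10² + 6² = 1 + 100 + 36 = 137
137 = (8,9)_16 → 8² + 9² = 64 + 81 = 145
145 = (9,1)_16 → 9² + 1² = 81 + 1 = 82
82 = (5,2)_16 → 5² + 2² = 25 + 4 = 29
29 = (1,13)_16 → 1² + 13² = 1 + 169 = 170
170 = (10,10)_16 → 10² + 10² = 100 + 100 = 200
200 = (12,8)_16 → 12² + 8² = 144 + 64 = 208
208 = (13,0)_16 → 13² + 0² = 169 + 0 = 169
169 = (10,9)_16 → 10² + 9² = 100 + 81 = 181
181 = (11,5)_16 → 11² + 5² = 121 + 25 = 146
146 = (9,2)_16 → 9² + 2² = 81 + 4 = 85
85 = (5,5)_16 → 5² + 5² = 25 + 25 = 50
50 = (3,2)_16 → 3² + 2² = 9 + 4 = 13
13 = (13)_16 → 13² = 169  — 169 repeats.
That took 15 steps.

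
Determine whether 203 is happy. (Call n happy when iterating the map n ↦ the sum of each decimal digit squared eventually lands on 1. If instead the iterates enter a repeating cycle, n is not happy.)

happy

203 → 2² + 0² + 3² = 4 + 0 + 9 = 13
13 → 1² + 3² = 1 + 9 = 10
10 → 1² + 0² = 1 + 0 = 1  — reached 1.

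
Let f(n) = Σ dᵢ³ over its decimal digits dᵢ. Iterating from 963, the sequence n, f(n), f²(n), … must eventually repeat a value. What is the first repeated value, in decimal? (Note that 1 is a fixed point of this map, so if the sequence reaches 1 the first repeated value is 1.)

963 → 9³ + 6³ + 3³ = 729 + 216 + 27 = 972
972 → 9³ + 7³ + 2³ = 729 + 343 + 8 = 1080
1080 → 1³ + 0³ + 8³ + 0³ = 1 + 0 + 512 + 0 = 513
513 → 5³ + 1³ + 3³ = 125 + 1 + 27 = 153
153 → 1³ + 5³ + 3³ = 1 + 125 + 27 = 153  — 153 already appeared earlier.

153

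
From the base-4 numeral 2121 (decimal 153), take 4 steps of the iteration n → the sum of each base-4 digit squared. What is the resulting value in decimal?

1

153 = (2,1,2,1)_4 → 2² + 1² + 2² + 1² = 10
10 = (2,2)_4 → 2² + 2² = 8
8 = (2,0)_4 → 2² + 0² = 4
4 = (1,0)_4 → 1² + 0² = 1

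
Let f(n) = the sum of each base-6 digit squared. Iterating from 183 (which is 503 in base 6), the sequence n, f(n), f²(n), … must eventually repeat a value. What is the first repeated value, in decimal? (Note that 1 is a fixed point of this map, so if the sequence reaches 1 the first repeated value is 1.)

183 = (5,0,3)_6 → 5² + 0² + 3² = 25 + 0 + 9 = 34
34 = (5,4)_6 → 5² + 4² = 25 + 16 = 41
41 = (1,0,5)_6 → 1² + 0² + 5² = 1 + 0 + 25 = 26
26 = (4,2)_6 → 4² + 2² = 16 + 4 = 20
20 = (3,2)_6 → 3² + 2² = 9 + 4 = 13
13 = (2,1)_6 → 2² + 1² = 4 + 1 = 5
5 = (5)_6 → 5² = 25
25 = (4,1)_6 → 4² + 1² = 16 + 1 = 17
17 = (2,5)_6 → 2² + 5² = 4 + 25 = 29
29 = (4,5)_6 → 4² + 5² = 16 + 25 = 41  — 41 already appeared earlier.

41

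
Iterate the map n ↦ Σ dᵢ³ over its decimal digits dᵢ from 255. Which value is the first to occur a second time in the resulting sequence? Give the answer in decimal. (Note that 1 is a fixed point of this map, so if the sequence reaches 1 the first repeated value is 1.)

153

255 → 258
258 → 645
645 → 405
405 → 189
189 → 1242
1242 → 81
81 → 513
513 → 153
153 → 153  — 153 already appeared earlier.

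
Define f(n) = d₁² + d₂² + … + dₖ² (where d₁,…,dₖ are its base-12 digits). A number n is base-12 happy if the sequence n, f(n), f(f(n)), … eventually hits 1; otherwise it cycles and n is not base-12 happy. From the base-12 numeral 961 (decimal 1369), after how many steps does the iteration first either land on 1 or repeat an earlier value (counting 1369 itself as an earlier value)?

1369 = (9,6,1)_12 → 118
118 = (9,10)_12 → 181
181 = (1,3,1)_12 → 11
11 = (11)_12 → 121
121 = (10,1)_12 → 101
101 = (8,5)_12 → 89
89 = (7,5)_12 → 74
74 = (6,2)_12 → 40
40 = (3,4)_12 → 25
25 = (2,1)_12 → 5
5 = (5)_12 → 25  — 25 repeats.
That took 11 steps.

11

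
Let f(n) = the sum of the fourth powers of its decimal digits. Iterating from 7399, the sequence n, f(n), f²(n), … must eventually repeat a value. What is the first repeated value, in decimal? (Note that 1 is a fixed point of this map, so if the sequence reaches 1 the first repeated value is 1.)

2178

7399 → 15604
15604 → 2178
2178 → 6514
6514 → 2178  — 2178 already appeared earlier.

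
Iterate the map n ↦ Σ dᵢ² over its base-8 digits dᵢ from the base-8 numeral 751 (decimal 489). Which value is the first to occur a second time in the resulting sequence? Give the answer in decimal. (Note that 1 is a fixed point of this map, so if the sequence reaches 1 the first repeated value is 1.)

489 = (7,5,1)_8 → 7² + 5² + 1² = 75
75 = (1,1,3)_8 → 1² + 1² + 3² = 11
11 = (1,3)_8 → 1² + 3² = 10
10 = (1,2)_8 → 1² + 2² = 5
5 = (5)_8 → 5² = 25
25 = (3,1)_8 → 3² + 1² = 10  — 10 already appeared earlier.

10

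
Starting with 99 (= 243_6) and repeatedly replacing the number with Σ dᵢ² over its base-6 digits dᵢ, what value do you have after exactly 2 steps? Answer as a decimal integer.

41

99 = (2,4,3)_6 → 2² + 4² + 3² = 29
29 = (4,5)_6 → 4² + 5² = 41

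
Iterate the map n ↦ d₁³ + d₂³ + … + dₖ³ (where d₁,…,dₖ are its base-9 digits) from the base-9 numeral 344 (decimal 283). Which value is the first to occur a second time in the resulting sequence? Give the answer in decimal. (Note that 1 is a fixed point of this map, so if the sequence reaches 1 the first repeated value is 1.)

283 = (3,4,4)_9 → 3³ + 4³ + 4³ = 155
155 = (1,8,2)_9 → 1³ + 8³ + 2³ = 521
521 = (6,3,8)_9 → 6³ + 3³ + 8³ = 755
755 = (1,0,2,8)_9 → 1³ + 0³ + 2³ + 8³ = 521  — 521 already appeared earlier.

521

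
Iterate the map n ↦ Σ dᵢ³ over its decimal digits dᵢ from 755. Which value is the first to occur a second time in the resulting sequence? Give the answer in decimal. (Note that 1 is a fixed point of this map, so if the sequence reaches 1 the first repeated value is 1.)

755 → 7³ + 5³ + 5³ = 343 + 125 + 125 = 593
593 → 5³ + 9³ + 3³ = 125 + 729 + 27 = 881
881 → 8³ + 8³ + 1³ = 512 + 512 + 1 = 1025
1025 → 1³ + 0³ + 2³ + 5³ = 1 + 0 + 8 + 125 = 134
134 → 1³ + 3³ + 4³ = 1 + 27 + 64 = 92
92 → 9³ + 2³ = 729 + 8 = 737
737 → 7³ + 3³ + 7³ = 343 + 27 + 343 = 713
713 → 7³ + 1³ + 3³ = 343 + 1 + 27 = 371
371 → 3³ + 7³ + 1³ = 27 + 343 + 1 = 371  — 371 already appeared earlier.

371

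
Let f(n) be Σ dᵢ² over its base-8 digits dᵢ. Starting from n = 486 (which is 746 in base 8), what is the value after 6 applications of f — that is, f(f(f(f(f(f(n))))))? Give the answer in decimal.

20

486 = (7,4,6)_8 → 101
101 = (1,4,5)_8 → 42
42 = (5,2)_8 → 29
29 = (3,5)_8 → 34
34 = (4,2)_8 → 20
20 = (2,4)_8 → 20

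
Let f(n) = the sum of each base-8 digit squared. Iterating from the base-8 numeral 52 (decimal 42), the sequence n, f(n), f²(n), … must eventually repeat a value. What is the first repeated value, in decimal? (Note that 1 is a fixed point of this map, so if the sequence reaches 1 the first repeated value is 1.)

20

42 = (5,2)_8 → 5² + 2² = 29
29 = (3,5)_8 → 3² + 5² = 34
34 = (4,2)_8 → 4² + 2² = 20
20 = (2,4)_8 → 2² + 4² = 20  — 20 already appeared earlier.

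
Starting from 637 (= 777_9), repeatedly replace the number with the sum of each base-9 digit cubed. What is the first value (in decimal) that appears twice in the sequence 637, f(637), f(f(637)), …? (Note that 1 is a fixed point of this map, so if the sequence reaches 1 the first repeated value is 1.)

27

637 = (7,7,7)_9 → 7³ + 7³ + 7³ = 343 + 343 + 343 = 1029
1029 = (1,3,6,3)_9 → 1³ + 3³ + 6³ + 3³ = 1 + 27 + 216 + 27 = 271
271 = (3,3,1)_9 → 3³ + 3³ + 1³ = 27 + 27 + 1 = 55
55 = (6,1)_9 → 6³ + 1³ = 216 + 1 = 217
217 = (2,6,1)_9 → 2³ + 6³ + 1³ = 8 + 216 + 1 = 225
225 = (2,7,0)_9 → 2³ + 7³ + 0³ = 8 + 343 + 0 = 351
351 = (4,3,0)_9 → 4³ + 3³ + 0³ = 64 + 27 + 0 = 91
91 = (1,1,1)_9 → 1³ + 1³ + 1³ = 1 + 1 + 1 = 3
3 = (3)_9 → 3³ = 27
27 = (3,0)_9 → 3³ + 0³ = 27 + 0 = 27  — 27 already appeared earlier.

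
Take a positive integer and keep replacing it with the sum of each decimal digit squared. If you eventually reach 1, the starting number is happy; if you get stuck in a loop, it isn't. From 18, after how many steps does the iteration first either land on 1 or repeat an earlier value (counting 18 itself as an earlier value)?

18 → 1² + 8² = 65
65 → 6² + 5² = 61
61 → 6² + 1² = 37
37 → 3² + 7² = 58
58 → 5² + 8² = 89
89 → 8² + 9² = 145
145 → 1² + 4² + 5² = 42
42 → 4² + 2² = 20
20 → 2² + 0² = 4
4 → 4² = 16
16 → 1² + 6² = 37  — 37 repeats.
That took 11 steps.

11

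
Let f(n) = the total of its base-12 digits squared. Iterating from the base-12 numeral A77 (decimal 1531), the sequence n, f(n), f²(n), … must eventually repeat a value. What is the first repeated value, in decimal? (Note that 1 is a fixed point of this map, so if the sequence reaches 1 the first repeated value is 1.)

1531 = (10,7,7)_12 → 10² + 7² + 7² = 198
198 = (1,4,6)_12 → 1² + 4² + 6² = 53
53 = (4,5)_12 → 4² + 5² = 41
41 = (3,5)_12 → 3² + 5² = 34
34 = (2,10)_12 → 2² + 10² = 104
104 = (8,8)_12 → 8² + 8² = 128
128 = (10,8)_12 → 10² + 8² = 164
164 = (1,1,8)_12 → 1² + 1² + 8² = 66
66 = (5,6)_12 → 5² + 6² = 61
61 = (5,1)_12 → 5² + 1² = 26
26 = (2,2)_12 → 2² + 2² = 8
8 = (8)_12 → 8² = 64
64 = (5,4)_12 → 5² + 4² = 41  — 41 already appeared earlier.

41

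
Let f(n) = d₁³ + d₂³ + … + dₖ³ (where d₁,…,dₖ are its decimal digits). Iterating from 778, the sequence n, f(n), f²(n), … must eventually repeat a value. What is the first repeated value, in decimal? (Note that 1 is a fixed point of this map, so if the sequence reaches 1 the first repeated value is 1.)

1

778 → 7³ + 7³ + 8³ = 343 + 343 + 512 = 1198
1198 → 1³ + 1³ + 9³ + 8³ = 1 + 1 + 729 + 512 = 1243
1243 → 1³ + 2³ + 4³ + 3³ = 1 + 8 + 64 + 27 = 100
100 → 1³ + 0³ + 0³ = 1 + 0 + 0 = 1  — reached the fixed point 1.
1 → 1, so 1 is the first repeated value.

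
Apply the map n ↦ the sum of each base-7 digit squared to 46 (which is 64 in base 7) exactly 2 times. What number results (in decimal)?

10

46 = (6,4)_7 → 6² + 4² = 52
52 = (1,0,3)_7 → 1² + 0² + 3² = 10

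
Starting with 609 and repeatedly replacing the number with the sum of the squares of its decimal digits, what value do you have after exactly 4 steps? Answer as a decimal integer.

40

609 → 117
117 → 51
51 → 26
26 → 40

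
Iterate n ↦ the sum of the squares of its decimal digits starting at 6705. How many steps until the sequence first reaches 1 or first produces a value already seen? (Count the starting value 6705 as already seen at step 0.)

6705 → 6² + 7² + 0² + 5² = 110
110 → 1² + 1² + 0² = 2
2 → 2² = 4
4 → 4² = 16
16 → 1² + 6² = 37
37 → 3² + 7² = 58
58 → 5² + 8² = 89
89 → 8² + 9² = 145
145 → 1² + 4² + 5² = 42
42 → 4² + 2² = 20
20 → 2² + 0² = 4  — 4 repeats.
That took 11 steps.

11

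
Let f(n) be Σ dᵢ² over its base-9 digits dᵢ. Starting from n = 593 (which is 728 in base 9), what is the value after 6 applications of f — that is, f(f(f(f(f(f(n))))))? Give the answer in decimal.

593 = (7,2,8)_9 → 7² + 2² + 8² = 49 + 4 + 64 = 117
117 = (1,4,0)_9 → 1² + 4² + 0² = 1 + 16 + 0 = 17
17 = (1,8)_9 → 1² + 8² = 1 + 64 = 65
65 = (7,2)_9 → 7² + 2² = 49 + 4 = 53
53 = (5,8)_9 → 5² + 8² = 25 + 64 = 89
89 = (1,0,8)_9 → 1² + 0² + 8² = 1 + 0 + 64 = 65

65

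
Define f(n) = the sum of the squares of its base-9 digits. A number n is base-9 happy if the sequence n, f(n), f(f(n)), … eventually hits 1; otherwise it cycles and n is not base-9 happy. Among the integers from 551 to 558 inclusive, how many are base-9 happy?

551: 551 → 89 → 65 → 53 → 89  (repeats 89)
552: 552 → 94 → 18 → 4 → 16 → 50 → 50  (repeats 50)
553: 553 → 101 → 9 → 1  (reaches 1)
554: 554 → 110 → 14 → 26 → 68 → 74 → 68  (repeats 68)
555: 555 → 121 → 33 → 45 → 25 → 53 → 89 → 65 → 53  (repeats 53)
556: 556 → 134 → 90 → 2 → 4 → 16 → 50 → 50  (repeats 50)
557: 557 → 149 → 75 → 73 → 65 → 53 → 89 → 65  (repeats 65)
558: 558 → 100 → 6 → 36 → 16 → 50 → 50  (repeats 50)
base-9 happy: 553

1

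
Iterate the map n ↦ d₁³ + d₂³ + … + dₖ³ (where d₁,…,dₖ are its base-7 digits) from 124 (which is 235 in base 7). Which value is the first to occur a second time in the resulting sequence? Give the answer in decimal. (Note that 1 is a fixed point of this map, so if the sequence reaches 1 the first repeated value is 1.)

124 = (2,3,5)_7 → 2³ + 3³ + 5³ = 8 + 27 + 125 = 160
160 = (3,1,6)_7 → 3³ + 1³ + 6³ = 27 + 1 + 216 = 244
244 = (4,6,6)_7 → 4³ + 6³ + 6³ = 64 + 216 + 216 = 496
496 = (1,3,0,6)_7 → 1³ + 3³ + 0³ + 6³ = 1 + 27 + 0 + 216 = 244  — 244 already appeared earlier.

244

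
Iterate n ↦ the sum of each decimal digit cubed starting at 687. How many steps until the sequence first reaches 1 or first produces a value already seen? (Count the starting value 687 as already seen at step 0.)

687 → 6³ + 8³ + 7³ = 1071
1071 → 1³ + 0³ + 7³ + 1³ = 345
345 → 3³ + 4³ + 5³ = 216
216 → 2³ + 1³ + 6³ = 225
225 → 2³ + 2³ + 5³ = 141
141 → 1³ + 4³ + 1³ = 66
66 → 6³ + 6³ = 432
432 → 4³ + 3³ + 2³ = 99
99 → 9³ + 9³ = 1458
1458 → 1³ + 4³ + 5³ + 8³ = 702
702 → 7³ + 0³ + 2³ = 351
351 → 3³ + 5³ + 1³ = 153
153 → 1³ + 5³ + 3³ = 153  — 153 repeats.
That took 13 steps.

13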